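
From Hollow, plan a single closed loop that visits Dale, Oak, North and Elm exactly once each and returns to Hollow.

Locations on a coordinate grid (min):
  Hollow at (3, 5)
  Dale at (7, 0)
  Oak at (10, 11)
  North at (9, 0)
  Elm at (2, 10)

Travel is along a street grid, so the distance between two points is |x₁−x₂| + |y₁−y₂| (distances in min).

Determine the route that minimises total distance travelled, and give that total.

Shortest round trip = 38 min.

Hollow→Dale→Oak→North→Elm→Hollow: 9+14+12+17+6 = 58
Hollow→Dale→Oak→Elm→North→Hollow: 9+14+9+17+11 = 60
Hollow→Dale→North→Oak→Elm→Hollow: 9+2+12+9+6 = 38
Hollow→Dale→North→Elm→Oak→Hollow: 9+2+17+9+13 = 50
Hollow→Dale→Elm→Oak→North→Hollow: 9+15+9+12+11 = 56
Hollow→Dale→Elm→North→Oak→Hollow: 9+15+17+12+13 = 66
Hollow→Oak→Dale→North→Elm→Hollow: 13+14+2+17+6 = 52
Hollow→Oak→Dale→Elm→North→Hollow: 13+14+15+17+11 = 70
Hollow→Oak→North→Dale→Elm→Hollow: 13+12+2+15+6 = 48
Hollow→Oak→Elm→Dale→North→Hollow: 13+9+15+2+11 = 50
Hollow→North→Dale→Oak→Elm→Hollow: 11+2+14+9+6 = 42
Hollow→North→Oak→Dale→Elm→Hollow: 11+12+14+15+6 = 58
The minimum is 38.
One optimal route: Hollow → Dale → North → Oak → Elm → Hollow (or its reverse).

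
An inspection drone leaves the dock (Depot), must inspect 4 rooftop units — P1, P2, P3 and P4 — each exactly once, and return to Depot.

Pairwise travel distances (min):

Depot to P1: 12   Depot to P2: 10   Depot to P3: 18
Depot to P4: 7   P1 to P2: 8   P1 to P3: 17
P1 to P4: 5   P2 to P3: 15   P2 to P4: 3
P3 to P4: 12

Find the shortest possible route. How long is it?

With 4 stops there are 4!/2 = 12 distinct round trips (a route and its reverse cost the same).
Depot→P1→P2→P3→P4→Depot: 12+8+15+12+7 = 54
Depot→P1→P2→P4→P3→Depot: 12+8+3+12+18 = 53
Depot→P1→P3→P2→P4→Depot: 12+17+15+3+7 = 54
Depot→P1→P3→P4→P2→Depot: 12+17+12+3+10 = 54
Depot→P1→P4→P2→P3→Depot: 12+5+3+15+18 = 53
Depot→P1→P4→P3→P2→Depot: 12+5+12+15+10 = 54
Depot→P2→P1→P3→P4→Depot: 10+8+17+12+7 = 54
Depot→P2→P1→P4→P3→Depot: 10+8+5+12+18 = 53
Depot→P2→P3→P1→P4→Depot: 10+15+17+5+7 = 54
Depot→P2→P4→P1→P3→Depot: 10+3+5+17+18 = 53
Depot→P3→P1→P2→P4→Depot: 18+17+8+3+7 = 53
Depot→P3→P2→P1→P4→Depot: 18+15+8+5+7 = 53
The minimum is 53.
One optimal route: Depot → P1 → P2 → P4 → P3 → Depot (or its reverse).

Minimum total distance: 53 min.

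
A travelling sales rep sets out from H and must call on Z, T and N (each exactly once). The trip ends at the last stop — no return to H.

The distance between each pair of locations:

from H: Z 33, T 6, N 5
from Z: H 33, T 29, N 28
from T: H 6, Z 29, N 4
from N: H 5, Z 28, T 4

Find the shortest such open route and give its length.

There are 3! = 6 possible orderings.
H - Z - T - N: 33+29+4 = 66
H - Z - N - T: 33+28+4 = 65
H - T - Z - N: 6+29+28 = 63
H - T - N - Z: 6+4+28 = 38
H - N - Z - T: 5+28+29 = 62
H - N - T - Z: 5+4+29 = 38
The minimum is 38.
One shortest path: H → T → N → Z.

Minimum one-way distance = 38.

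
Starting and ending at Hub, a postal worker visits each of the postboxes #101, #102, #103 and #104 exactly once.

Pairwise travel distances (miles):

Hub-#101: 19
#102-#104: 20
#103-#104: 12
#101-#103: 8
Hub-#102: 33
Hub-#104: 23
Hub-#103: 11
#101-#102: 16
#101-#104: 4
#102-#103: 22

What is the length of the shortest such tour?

Hub → #101 → #102 → #103 → #104 → Hub: 19+16+22+12+23 = 92
Hub → #101 → #102 → #104 → #103 → Hub: 19+16+20+12+11 = 78
Hub → #101 → #103 → #102 → #104 → Hub: 19+8+22+20+23 = 92
Hub → #101 → #103 → #104 → #102 → Hub: 19+8+12+20+33 = 92
Hub → #101 → #104 → #102 → #103 → Hub: 19+4+20+22+11 = 76
Hub → #101 → #104 → #103 → #102 → Hub: 19+4+12+22+33 = 90
Hub → #102 → #101 → #103 → #104 → Hub: 33+16+8+12+23 = 92
Hub → #102 → #101 → #104 → #103 → Hub: 33+16+4+12+11 = 76
Hub → #102 → #103 → #101 → #104 → Hub: 33+22+8+4+23 = 90
Hub → #102 → #104 → #101 → #103 → Hub: 33+20+4+8+11 = 76
Hub → #103 → #101 → #102 → #104 → Hub: 11+8+16+20+23 = 78
Hub → #103 → #102 → #101 → #104 → Hub: 11+22+16+4+23 = 76
The minimum is 76.
One optimal route: Hub → #101 → #104 → #102 → #103 → Hub (or its reverse).

76 miles — the shortest possible round trip.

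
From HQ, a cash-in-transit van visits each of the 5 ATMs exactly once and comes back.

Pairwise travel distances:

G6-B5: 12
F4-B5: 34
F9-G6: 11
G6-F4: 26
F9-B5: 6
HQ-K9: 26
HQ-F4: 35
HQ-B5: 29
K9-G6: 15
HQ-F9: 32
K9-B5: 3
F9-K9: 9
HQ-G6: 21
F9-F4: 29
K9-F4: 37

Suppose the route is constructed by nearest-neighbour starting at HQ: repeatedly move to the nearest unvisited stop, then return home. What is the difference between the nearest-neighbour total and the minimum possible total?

HQ: G6=21, K9=26, B5=29, F9=32, F4=35 ⇒ G6
G6: F9=11, B5=12, K9=15, F4=26 ⇒ F9
F9: B5=6, K9=9, F4=29 ⇒ B5
B5: K9=3, F4=34 ⇒ K9
K9: F4=37 ⇒ F4
NN route HQ → G6 → F9 → B5 → K9 → F4 → HQ costs 113.
Optimal: HQ → K9 → B5 → F9 → G6 → F4 → HQ costs 107 (by enumerating all 60 distinct tours).
Excess = 113 − 107 = 6.

The nearest-neighbour route is 6 longer than optimal.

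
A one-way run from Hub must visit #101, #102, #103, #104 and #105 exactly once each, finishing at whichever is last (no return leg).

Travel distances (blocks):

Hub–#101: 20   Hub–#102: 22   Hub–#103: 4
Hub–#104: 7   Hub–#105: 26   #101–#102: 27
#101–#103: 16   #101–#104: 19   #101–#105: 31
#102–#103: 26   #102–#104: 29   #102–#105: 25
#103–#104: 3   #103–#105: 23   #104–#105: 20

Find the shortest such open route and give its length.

There are 5! = 120 possible orderings.
Hub - #101 - #102 - #103 - #104 - #105: 20+27+26+3+20 = 96
Hub - #101 - #102 - #103 - #105 - #104: 20+27+26+23+20 = 116
Hub - #101 - #102 - #104 - #103 - #105: 20+27+29+3+23 = 102
Hub - #101 - #102 - #104 - #105 - #103: 20+27+29+20+23 = 119
Hub - #101 - #102 - #105 - #103 - #104: 20+27+25+23+3 = 98
Hub - #101 - #102 - #105 - #104 - #103: 20+27+25+20+3 = 95
Hub - #101 - #103 - #102 - #104 - #105: 20+16+26+29+20 = 111
Hub - #101 - #103 - #102 - #105 - #104: 20+16+26+25+20 = 107
Hub - #101 - #103 - #104 - #102 - #105: 20+16+3+29+25 = 93
Hub - #101 - #103 - #104 - #105 - #102: 20+16+3+20+25 = 84
Hub - #101 - #103 - #105 - #102 - #104: 20+16+23+25+29 = 113
Hub - #101 - #103 - #105 - #104 - #102: 20+16+23+20+29 = 108
Hub - #101 - #104 - #102 - #103 - #105: 20+19+29+26+23 = 117
Hub - #101 - #104 - #102 - #105 - #103: 20+19+29+25+23 = 116
… (106 more)
Hub - #103 - #104 - #101 - #102 - #105: 4+3+19+27+25 = 78  ← best
The minimum is 78.
One shortest path: Hub → #103 → #104 → #101 → #102 → #105.

78 blocks — the minimum one-way total.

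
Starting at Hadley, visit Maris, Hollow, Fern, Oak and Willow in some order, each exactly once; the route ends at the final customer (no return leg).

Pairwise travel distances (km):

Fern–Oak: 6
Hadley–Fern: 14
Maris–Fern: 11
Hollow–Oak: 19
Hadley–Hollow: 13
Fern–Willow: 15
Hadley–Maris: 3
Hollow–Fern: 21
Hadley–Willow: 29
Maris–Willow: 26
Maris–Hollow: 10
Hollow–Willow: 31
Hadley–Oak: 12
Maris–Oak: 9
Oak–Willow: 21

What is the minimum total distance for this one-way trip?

There are 5! = 120 possible orderings.
Hadley→Maris→Hollow→Fern→Oak→Willow: 3+10+21+6+21 = 61
Hadley→Maris→Hollow→Fern→Willow→Oak: 3+10+21+15+21 = 70
Hadley→Maris→Hollow→Oak→Fern→Willow: 3+10+19+6+15 = 53
Hadley→Maris→Hollow→Oak→Willow→Fern: 3+10+19+21+15 = 68
Hadley→Maris→Hollow→Willow→Fern→Oak: 3+10+31+15+6 = 65
Hadley→Maris→Hollow→Willow→Oak→Fern: 3+10+31+21+6 = 71
Hadley→Maris→Fern→Hollow→Oak→Willow: 3+11+21+19+21 = 75
Hadley→Maris→Fern→Hollow→Willow→Oak: 3+11+21+31+21 = 87
Hadley→Maris→Fern→Oak→Hollow→Willow: 3+11+6+19+31 = 70
Hadley→Maris→Fern→Oak→Willow→Hollow: 3+11+6+21+31 = 72
Hadley→Maris→Fern→Willow→Hollow→Oak: 3+11+15+31+19 = 79
Hadley→Maris→Fern→Willow→Oak→Hollow: 3+11+15+21+19 = 69
Hadley→Maris→Oak→Hollow→Fern→Willow: 3+9+19+21+15 = 67
Hadley→Maris→Oak→Hollow→Willow→Fern: 3+9+19+31+15 = 77
… (106 more)
The minimum is 53.
One shortest path: Hadley → Maris → Hollow → Oak → Fern → Willow.

Minimum one-way distance = 53 km.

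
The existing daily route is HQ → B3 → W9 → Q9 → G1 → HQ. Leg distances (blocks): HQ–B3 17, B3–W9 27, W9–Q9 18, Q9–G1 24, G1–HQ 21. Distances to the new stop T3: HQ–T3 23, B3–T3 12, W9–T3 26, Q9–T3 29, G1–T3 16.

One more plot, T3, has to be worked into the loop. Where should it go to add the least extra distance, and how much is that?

Minimum extra distance: 11 blocks, inserting T3 between B3 and W9.

Insertion cost between consecutive stops i–j is d(i,T3) + d(T3,j) − d(i,j):
  between HQ and B3: 23 + 12 − 17 = 18
  between B3 and W9: 12 + 26 − 27 = 11
  between W9 and Q9: 26 + 29 − 18 = 37
  between Q9 and G1: 29 + 16 − 24 = 21
  between G1 and HQ: 16 + 23 − 21 = 18
Cheapest insertion is between B3 and W9, adding 11.
New total = 107 + 11 = 118.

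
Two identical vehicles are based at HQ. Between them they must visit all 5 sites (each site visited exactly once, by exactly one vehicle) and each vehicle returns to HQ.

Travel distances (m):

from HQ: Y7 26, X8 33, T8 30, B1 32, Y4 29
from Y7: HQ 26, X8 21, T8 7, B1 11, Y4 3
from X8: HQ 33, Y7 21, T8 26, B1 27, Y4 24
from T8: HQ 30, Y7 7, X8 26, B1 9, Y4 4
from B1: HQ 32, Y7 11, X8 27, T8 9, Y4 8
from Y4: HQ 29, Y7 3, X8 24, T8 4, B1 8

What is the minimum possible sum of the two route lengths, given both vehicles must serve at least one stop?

Try each way of splitting the stops between the two vehicles (each non-empty) and, for each split, find the best tour for each vehicle:
  {Y7} + {X8, T8, B1, Y4}: 52 + 102 = 154
  {X8} + {Y7, T8, B1, Y4}: 66 + 74 = 140
  {Y7, X8} + {T8, B1, Y4}: 80 + 74 = 154
  {T8} + {Y7, X8, B1, Y4}: 60 + 97 = 157
  {Y7, T8} + {X8, B1, Y4}: 63 + 97 = 160
  {X8, T8} + {Y7, B1, Y4}: 89 + 69 = 158
  … (15 splits in total)
Best: vehicle 1 HQ → X8 → HQ = 66; vehicle 2 HQ → Y7 → Y4 → T8 → B1 → HQ = 74; combined 140.

140 m — the smallest possible combined total.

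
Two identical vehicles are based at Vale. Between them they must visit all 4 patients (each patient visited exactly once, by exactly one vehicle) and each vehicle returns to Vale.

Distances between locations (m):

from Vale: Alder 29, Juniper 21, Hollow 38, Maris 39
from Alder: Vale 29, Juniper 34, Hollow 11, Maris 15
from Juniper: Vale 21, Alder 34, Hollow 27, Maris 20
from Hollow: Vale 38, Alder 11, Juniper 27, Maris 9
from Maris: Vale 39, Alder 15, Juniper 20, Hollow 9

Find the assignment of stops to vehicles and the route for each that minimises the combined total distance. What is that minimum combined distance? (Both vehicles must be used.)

Check every non-empty split of the stops between the two vehicles; for each half take its own optimal tour:
  {Alder} + {Juniper, Hollow, Maris}: 58 + 88 = 146
  {Juniper} + {Alder, Hollow, Maris}: 42 + 88 = 130
  {Alder, Juniper} + {Hollow, Maris}: 84 + 86 = 170
  {Hollow} + {Alder, Juniper, Maris}: 76 + 85 = 161
  {Alder, Hollow} + {Juniper, Maris}: 78 + 80 = 158
  {Juniper, Hollow} + {Alder, Maris}: 86 + 83 = 169
  … (7 splits in total)
Best: vehicle 1 Vale → Juniper → Vale = 42; vehicle 2 Vale → Alder → Hollow → Maris → Vale = 88; combined 130.

130 m — the smallest possible combined total.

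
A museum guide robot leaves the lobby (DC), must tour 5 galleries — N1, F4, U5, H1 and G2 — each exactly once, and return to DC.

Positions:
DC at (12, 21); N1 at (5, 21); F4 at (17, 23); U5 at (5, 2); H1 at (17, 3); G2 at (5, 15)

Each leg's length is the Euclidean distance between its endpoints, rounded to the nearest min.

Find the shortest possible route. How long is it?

With 5 stops there are 5!/2 = 60 distinct round trips (a route and its reverse cost the same).
DC→N1→F4→U5→H1→G2→DC: 7+12+24+12+17+9 = 81
DC→N1→F4→U5→G2→H1→DC: 7+12+24+13+17+19 = 92
DC→N1→F4→H1→U5→G2→DC: 7+12+20+12+13+9 = 73
DC→N1→F4→H1→G2→U5→DC: 7+12+20+17+13+20 = 89
DC→N1→F4→G2→U5→H1→DC: 7+12+14+13+12+19 = 77
DC→N1→F4→G2→H1→U5→DC: 7+12+14+17+12+20 = 82
DC→N1→U5→F4→H1→G2→DC: 7+19+24+20+17+9 = 96
DC→N1→U5→F4→G2→H1→DC: 7+19+24+14+17+19 = 100
DC→N1→U5→H1→F4→G2→DC: 7+19+12+20+14+9 = 81
DC→N1→U5→H1→G2→F4→DC: 7+19+12+17+14+5 = 74
DC→N1→U5→G2→F4→H1→DC: 7+19+13+14+20+19 = 92
DC→N1→U5→G2→H1→F4→DC: 7+19+13+17+20+5 = 81
DC→N1→H1→F4→U5→G2→DC: 7+22+20+24+13+9 = 95
DC→N1→H1→F4→G2→U5→DC: 7+22+20+14+13+20 = 96
… (46 more)
DC→N1→G2→U5→H1→F4→DC: 7+6+13+12+20+5 = 63  ← best
The minimum is 63.
One optimal route: DC → N1 → G2 → U5 → H1 → F4 → DC (or its reverse).

Minimum total distance: 63 min.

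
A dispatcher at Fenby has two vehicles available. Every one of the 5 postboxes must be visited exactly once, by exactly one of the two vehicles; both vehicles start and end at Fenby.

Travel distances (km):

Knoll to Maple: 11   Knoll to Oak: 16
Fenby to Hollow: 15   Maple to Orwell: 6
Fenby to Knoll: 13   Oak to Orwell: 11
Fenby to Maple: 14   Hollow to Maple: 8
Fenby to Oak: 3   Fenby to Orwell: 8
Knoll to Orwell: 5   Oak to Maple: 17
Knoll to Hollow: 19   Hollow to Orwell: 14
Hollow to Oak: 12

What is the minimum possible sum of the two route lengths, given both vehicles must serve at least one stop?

Try each way of splitting the stops between the two vehicles (each non-empty) and, for each split, find the best tour for each vehicle:
  {Knoll} + {Hollow, Oak, Maple, Orwell}: 26 + 37 = 63
  {Hollow} + {Knoll, Oak, Maple, Orwell}: 30 + 44 = 74
  {Knoll, Hollow} + {Oak, Maple, Orwell}: 47 + 34 = 81
  {Oak} + {Knoll, Hollow, Maple, Orwell}: 6 + 47 = 53
  {Knoll, Oak} + {Hollow, Maple, Orwell}: 32 + 37 = 69
  {Hollow, Oak} + {Knoll, Maple, Orwell}: 30 + 38 = 68
  … (15 splits in total)
Best: vehicle 1 Fenby → Oak → Fenby = 6; vehicle 2 Fenby → Knoll → Orwell → Maple → Hollow → Fenby = 47; combined 53.

53 km — the smallest possible combined total.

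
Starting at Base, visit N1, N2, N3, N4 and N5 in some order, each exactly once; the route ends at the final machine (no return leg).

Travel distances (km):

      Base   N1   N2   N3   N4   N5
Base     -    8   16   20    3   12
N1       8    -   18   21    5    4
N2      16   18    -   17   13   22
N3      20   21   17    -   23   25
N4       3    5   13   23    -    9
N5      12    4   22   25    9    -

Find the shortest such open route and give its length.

There are 5! = 120 possible orderings.
Base - N1 - N2 - N3 - N4 - N5: 8+18+17+23+9 = 75
Base - N1 - N2 - N3 - N5 - N4: 8+18+17+25+9 = 77
Base - N1 - N2 - N4 - N3 - N5: 8+18+13+23+25 = 87
Base - N1 - N2 - N4 - N5 - N3: 8+18+13+9+25 = 73
Base - N1 - N2 - N5 - N3 - N4: 8+18+22+25+23 = 96
Base - N1 - N2 - N5 - N4 - N3: 8+18+22+9+23 = 80
Base - N1 - N3 - N2 - N4 - N5: 8+21+17+13+9 = 68
Base - N1 - N3 - N2 - N5 - N4: 8+21+17+22+9 = 77
Base - N1 - N3 - N4 - N2 - N5: 8+21+23+13+22 = 87
Base - N1 - N3 - N4 - N5 - N2: 8+21+23+9+22 = 83
Base - N1 - N3 - N5 - N2 - N4: 8+21+25+22+13 = 89
Base - N1 - N3 - N5 - N4 - N2: 8+21+25+9+13 = 76
Base - N1 - N4 - N2 - N3 - N5: 8+5+13+17+25 = 68
Base - N1 - N4 - N2 - N5 - N3: 8+5+13+22+25 = 73
… (106 more)
Base - N1 - N5 - N4 - N2 - N3: 8+4+9+13+17 = 51  ← best
The minimum is 51.
One shortest path: Base → N1 → N5 → N4 → N2 → N3.

Minimum one-way distance = 51 km.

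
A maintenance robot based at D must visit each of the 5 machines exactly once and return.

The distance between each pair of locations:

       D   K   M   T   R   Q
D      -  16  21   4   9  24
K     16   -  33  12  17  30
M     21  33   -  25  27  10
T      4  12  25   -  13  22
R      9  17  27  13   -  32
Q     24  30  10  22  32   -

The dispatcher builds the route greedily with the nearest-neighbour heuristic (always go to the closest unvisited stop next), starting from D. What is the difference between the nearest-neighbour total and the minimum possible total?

3 longer than the optimal tour.

From D: T=4, R=9, K=16, M=21, Q=24 → choose T (4).
From T: K=12, R=13, Q=22, M=25 → choose K (12).
From K: R=17, Q=30, M=33 → choose R (17).
From R: M=27, Q=32 → choose M (27).
From M: Q=10 → choose Q (10).
NN route D → T → K → R → M → Q → D costs 94.
Optimal: D → M → Q → T → K → R → D costs 91 (by enumerating all 60 distinct tours).
Excess = 94 − 91 = 3.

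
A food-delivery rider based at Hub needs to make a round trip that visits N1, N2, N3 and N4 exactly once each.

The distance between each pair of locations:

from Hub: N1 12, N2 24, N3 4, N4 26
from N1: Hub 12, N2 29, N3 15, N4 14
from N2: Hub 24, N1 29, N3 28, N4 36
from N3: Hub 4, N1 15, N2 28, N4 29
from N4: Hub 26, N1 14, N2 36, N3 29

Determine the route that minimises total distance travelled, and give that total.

There are 12 distinct closed tours to check (reversals are equivalent).
Hub-N1-N2-N3-N4-Hub: 12+29+28+29+26 = 124
Hub-N1-N2-N4-N3-Hub: 12+29+36+29+4 = 110
Hub-N1-N3-N2-N4-Hub: 12+15+28+36+26 = 117
Hub-N1-N3-N4-N2-Hub: 12+15+29+36+24 = 116
Hub-N1-N4-N2-N3-Hub: 12+14+36+28+4 = 94
Hub-N1-N4-N3-N2-Hub: 12+14+29+28+24 = 107
Hub-N2-N1-N3-N4-Hub: 24+29+15+29+26 = 123
Hub-N2-N1-N4-N3-Hub: 24+29+14+29+4 = 100
Hub-N2-N3-N1-N4-Hub: 24+28+15+14+26 = 107
Hub-N2-N4-N1-N3-Hub: 24+36+14+15+4 = 93
Hub-N3-N1-N2-N4-Hub: 4+15+29+36+26 = 110
Hub-N3-N2-N1-N4-Hub: 4+28+29+14+26 = 101
The minimum is 93.
One optimal route: Hub → N2 → N4 → N1 → N3 → Hub (or its reverse).

93 — the shortest possible round trip.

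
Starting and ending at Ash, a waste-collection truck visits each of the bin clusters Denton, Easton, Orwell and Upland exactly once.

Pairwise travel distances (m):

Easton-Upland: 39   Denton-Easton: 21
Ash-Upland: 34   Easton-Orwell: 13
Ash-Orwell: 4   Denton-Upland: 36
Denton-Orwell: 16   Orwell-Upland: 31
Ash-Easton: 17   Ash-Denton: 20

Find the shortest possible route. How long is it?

108 m — the shortest possible round trip.

There are 12 distinct closed tours to check (reversals are equivalent).
Ash → Denton → Easton → Orwell → Upland → Ash: 20+21+13+31+34 = 119
Ash → Denton → Easton → Upland → Orwell → Ash: 20+21+39+31+4 = 115
Ash → Denton → Orwell → Easton → Upland → Ash: 20+16+13+39+34 = 122
Ash → Denton → Orwell → Upland → Easton → Ash: 20+16+31+39+17 = 123
Ash → Denton → Upland → Easton → Orwell → Ash: 20+36+39+13+4 = 112
Ash → Denton → Upland → Orwell → Easton → Ash: 20+36+31+13+17 = 117
Ash → Easton → Denton → Orwell → Upland → Ash: 17+21+16+31+34 = 119
Ash → Easton → Denton → Upland → Orwell → Ash: 17+21+36+31+4 = 109
Ash → Easton → Orwell → Denton → Upland → Ash: 17+13+16+36+34 = 116
Ash → Easton → Upland → Denton → Orwell → Ash: 17+39+36+16+4 = 112
Ash → Orwell → Denton → Easton → Upland → Ash: 4+16+21+39+34 = 114
Ash → Orwell → Easton → Denton → Upland → Ash: 4+13+21+36+34 = 108
The minimum is 108.
One optimal route: Ash → Orwell → Easton → Denton → Upland → Ash (or its reverse).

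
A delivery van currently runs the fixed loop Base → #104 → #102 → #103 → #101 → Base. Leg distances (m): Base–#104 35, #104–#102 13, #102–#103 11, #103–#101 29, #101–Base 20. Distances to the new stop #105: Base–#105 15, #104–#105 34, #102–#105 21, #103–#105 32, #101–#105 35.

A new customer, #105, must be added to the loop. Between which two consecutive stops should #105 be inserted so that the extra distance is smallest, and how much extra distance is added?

Adding 14 m by placing #105 on the Base–#104 leg.

Insertion cost between consecutive stops i–j is d(i,#105) + d(#105,j) − d(i,j):
  between Base and #104: 15 + 34 − 35 = 14
  between #104 and #102: 34 + 21 − 13 = 42
  between #102 and #103: 21 + 32 − 11 = 42
  between #103 and #101: 32 + 35 − 29 = 38
  between #101 and Base: 35 + 15 − 20 = 30
Cheapest insertion is between Base and #104, adding 14.
New total = 108 + 14 = 122.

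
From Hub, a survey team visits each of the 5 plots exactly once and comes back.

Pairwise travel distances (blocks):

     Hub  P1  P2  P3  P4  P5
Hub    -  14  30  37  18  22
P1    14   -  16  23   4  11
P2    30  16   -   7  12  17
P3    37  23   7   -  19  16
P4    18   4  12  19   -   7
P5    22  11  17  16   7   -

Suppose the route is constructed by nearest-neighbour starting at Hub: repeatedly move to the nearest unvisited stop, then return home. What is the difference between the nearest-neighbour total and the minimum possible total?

Hub: P1=14, P4=18, P5=22, P2=30, P3=37 ⇒ P1
P1: P4=4, P5=11, P2=16, P3=23 ⇒ P4
P4: P5=7, P2=12, P3=19 ⇒ P5
P5: P3=16, P2=17 ⇒ P3
P3: P2=7 ⇒ P2
NN route Hub → P1 → P4 → P5 → P3 → P2 → Hub costs 78.
Optimal: Hub → P1 → P4 → P2 → P3 → P5 → Hub costs 75 (by enumerating all 60 distinct tours).
Excess = 78 − 75 = 3.

The nearest-neighbour route is 3 blocks longer than optimal.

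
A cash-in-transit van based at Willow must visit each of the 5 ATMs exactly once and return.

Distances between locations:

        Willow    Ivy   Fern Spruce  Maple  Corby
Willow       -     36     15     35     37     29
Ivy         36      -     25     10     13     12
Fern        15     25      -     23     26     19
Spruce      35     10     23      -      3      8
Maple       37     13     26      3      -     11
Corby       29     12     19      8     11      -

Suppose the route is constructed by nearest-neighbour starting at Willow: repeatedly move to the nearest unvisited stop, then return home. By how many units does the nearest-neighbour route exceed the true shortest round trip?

From Willow: Fern=15, Corby=29, Spruce=35, Ivy=36, Maple=37 → choose Fern (15).
From Fern: Corby=19, Spruce=23, Ivy=25, Maple=26 → choose Corby (19).
From Corby: Spruce=8, Maple=11, Ivy=12 → choose Spruce (8).
From Spruce: Maple=3, Ivy=10 → choose Maple (3).
From Maple: Ivy=13 → choose Ivy (13).
NN route Willow → Fern → Corby → Spruce → Maple → Ivy → Willow costs 94.
Optimal: Willow → Fern → Ivy → Spruce → Maple → Corby → Willow costs 93 (by enumerating all 60 distinct tours).
Excess = 94 − 93 = 1.

1 longer than the optimal tour.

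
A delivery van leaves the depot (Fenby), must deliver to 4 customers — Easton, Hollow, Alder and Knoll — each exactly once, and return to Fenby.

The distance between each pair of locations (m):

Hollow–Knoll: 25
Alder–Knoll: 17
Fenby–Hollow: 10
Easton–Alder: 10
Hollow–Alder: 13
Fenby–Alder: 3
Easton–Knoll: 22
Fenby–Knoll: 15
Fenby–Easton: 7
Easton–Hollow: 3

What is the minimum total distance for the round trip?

Fenby - Easton - Hollow - Alder - Knoll - Fenby: 7+3+13+17+15 = 55
Fenby - Easton - Hollow - Knoll - Alder - Fenby: 7+3+25+17+3 = 55
Fenby - Easton - Alder - Hollow - Knoll - Fenby: 7+10+13+25+15 = 70
Fenby - Easton - Alder - Knoll - Hollow - Fenby: 7+10+17+25+10 = 69
Fenby - Easton - Knoll - Hollow - Alder - Fenby: 7+22+25+13+3 = 70
Fenby - Easton - Knoll - Alder - Hollow - Fenby: 7+22+17+13+10 = 69
Fenby - Hollow - Easton - Alder - Knoll - Fenby: 10+3+10+17+15 = 55
Fenby - Hollow - Easton - Knoll - Alder - Fenby: 10+3+22+17+3 = 55
Fenby - Hollow - Alder - Easton - Knoll - Fenby: 10+13+10+22+15 = 70
Fenby - Hollow - Knoll - Easton - Alder - Fenby: 10+25+22+10+3 = 70
Fenby - Alder - Easton - Hollow - Knoll - Fenby: 3+10+3+25+15 = 56
Fenby - Alder - Hollow - Easton - Knoll - Fenby: 3+13+3+22+15 = 56
The minimum is 55.
One optimal route: Fenby → Easton → Hollow → Alder → Knoll → Fenby (or its reverse).

Shortest round trip = 55 m.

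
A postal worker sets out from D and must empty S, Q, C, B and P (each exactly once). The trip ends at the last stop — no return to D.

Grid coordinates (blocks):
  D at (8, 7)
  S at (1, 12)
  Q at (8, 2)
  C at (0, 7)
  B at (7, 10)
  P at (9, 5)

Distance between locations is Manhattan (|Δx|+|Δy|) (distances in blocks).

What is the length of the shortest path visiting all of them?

Shortest open route: 30 blocks.

There are 5! = 120 possible orderings.
D → S → Q → C → B → P: 12+17+13+10+7 = 59
D → S → Q → C → P → B: 12+17+13+11+7 = 60
D → S → Q → B → C → P: 12+17+9+10+11 = 59
D → S → Q → B → P → C: 12+17+9+7+11 = 56
D → S → Q → P → C → B: 12+17+4+11+10 = 54
D → S → Q → P → B → C: 12+17+4+7+10 = 50
D → S → C → Q → B → P: 12+6+13+9+7 = 47
D → S → C → Q → P → B: 12+6+13+4+7 = 42
D → S → C → B → Q → P: 12+6+10+9+4 = 41
D → S → C → B → P → Q: 12+6+10+7+4 = 39
D → S → C → P → Q → B: 12+6+11+4+9 = 42
D → S → C → P → B → Q: 12+6+11+7+9 = 45
D → S → B → Q → C → P: 12+8+9+13+11 = 53
D → S → B → Q → P → C: 12+8+9+4+11 = 44
… (106 more)
D → Q → P → B → S → C: 5+4+7+8+6 = 30  ← best
The minimum is 30.
One shortest path: D → Q → P → B → S → C.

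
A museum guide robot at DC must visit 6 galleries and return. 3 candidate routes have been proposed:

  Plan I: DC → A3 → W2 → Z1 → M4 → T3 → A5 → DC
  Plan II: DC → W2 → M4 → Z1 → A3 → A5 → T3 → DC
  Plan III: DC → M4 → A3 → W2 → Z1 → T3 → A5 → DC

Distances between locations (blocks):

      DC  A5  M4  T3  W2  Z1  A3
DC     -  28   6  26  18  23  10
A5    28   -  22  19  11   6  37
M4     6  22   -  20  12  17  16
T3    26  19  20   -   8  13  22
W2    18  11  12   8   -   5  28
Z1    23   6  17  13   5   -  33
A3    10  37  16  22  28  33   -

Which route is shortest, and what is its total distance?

Plan I: 10 + 28 + 5 + 17 + 20 + 19 + 28 = 127
Plan II: 18 + 12 + 17 + 33 + 37 + 19 + 26 = 162
Plan III: 6 + 16 + 28 + 5 + 13 + 19 + 28 = 115

115 blocks — Plan III is the shortest.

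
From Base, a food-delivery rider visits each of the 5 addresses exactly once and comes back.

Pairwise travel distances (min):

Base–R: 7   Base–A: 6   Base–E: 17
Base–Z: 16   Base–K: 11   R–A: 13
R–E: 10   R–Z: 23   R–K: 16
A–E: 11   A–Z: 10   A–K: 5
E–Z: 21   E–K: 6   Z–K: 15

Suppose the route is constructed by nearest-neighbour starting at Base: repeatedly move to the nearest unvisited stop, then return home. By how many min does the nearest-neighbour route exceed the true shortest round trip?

From Base: A=6, R=7, K=11, Z=16, E=17 → choose A (6).
From A: K=5, Z=10, E=11, R=13 → choose K (5).
From K: E=6, Z=15, R=16 → choose E (6).
From E: R=10, Z=21 → choose R (10).
From R: Z=23 → choose Z (23).
NN route Base → A → K → E → R → Z → Base costs 66.
Optimal: Base → R → E → K → A → Z → Base costs 54 (by enumerating all 60 distinct tours).
Excess = 66 − 54 = 12.

12 min longer than the optimal tour.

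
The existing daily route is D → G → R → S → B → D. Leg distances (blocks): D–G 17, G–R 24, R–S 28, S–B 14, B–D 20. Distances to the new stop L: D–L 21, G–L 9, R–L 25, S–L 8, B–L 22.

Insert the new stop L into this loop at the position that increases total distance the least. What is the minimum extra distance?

Minimum extra distance: 5 blocks, inserting L between R and S.

Insertion cost between consecutive stops i–j is d(i,L) + d(L,j) − d(i,j):
  between D and G: 21 + 9 − 17 = 13
  between G and R: 9 + 25 − 24 = 10
  between R and S: 25 + 8 − 28 = 5
  between S and B: 8 + 22 − 14 = 16
  between B and D: 22 + 21 − 20 = 23
Cheapest insertion is between R and S, adding 5.
New total = 103 + 5 = 108.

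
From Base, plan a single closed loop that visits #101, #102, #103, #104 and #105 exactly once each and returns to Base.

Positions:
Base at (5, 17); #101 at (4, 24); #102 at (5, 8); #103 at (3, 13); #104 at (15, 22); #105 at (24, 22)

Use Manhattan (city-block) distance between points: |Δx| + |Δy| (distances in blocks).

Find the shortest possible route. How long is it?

With 5 stops there are 5!/2 = 60 distinct round trips (a route and its reverse cost the same).
Base-#101-#102-#103-#104-#105-Base: 8+17+7+21+9+24 = 86
Base-#101-#102-#103-#105-#104-Base: 8+17+7+30+9+15 = 86
Base-#101-#102-#104-#103-#105-Base: 8+17+24+21+30+24 = 124
Base-#101-#102-#104-#105-#103-Base: 8+17+24+9+30+6 = 94
Base-#101-#102-#105-#103-#104-Base: 8+17+33+30+21+15 = 124
Base-#101-#102-#105-#104-#103-Base: 8+17+33+9+21+6 = 94
Base-#101-#103-#102-#104-#105-Base: 8+12+7+24+9+24 = 84
Base-#101-#103-#102-#105-#104-Base: 8+12+7+33+9+15 = 84
Base-#101-#103-#104-#102-#105-Base: 8+12+21+24+33+24 = 122
Base-#101-#103-#104-#105-#102-Base: 8+12+21+9+33+9 = 92
Base-#101-#103-#105-#102-#104-Base: 8+12+30+33+24+15 = 122
Base-#101-#103-#105-#104-#102-Base: 8+12+30+9+24+9 = 92
Base-#101-#104-#102-#103-#105-Base: 8+13+24+7+30+24 = 106
Base-#101-#104-#102-#105-#103-Base: 8+13+24+33+30+6 = 114
… (46 more)
Base-#102-#103-#101-#104-#105-Base: 9+7+12+13+9+24 = 74  ← best
The minimum is 74.
One optimal route: Base → #102 → #103 → #101 → #104 → #105 → Base (or its reverse).

Minimum total distance: 74 blocks.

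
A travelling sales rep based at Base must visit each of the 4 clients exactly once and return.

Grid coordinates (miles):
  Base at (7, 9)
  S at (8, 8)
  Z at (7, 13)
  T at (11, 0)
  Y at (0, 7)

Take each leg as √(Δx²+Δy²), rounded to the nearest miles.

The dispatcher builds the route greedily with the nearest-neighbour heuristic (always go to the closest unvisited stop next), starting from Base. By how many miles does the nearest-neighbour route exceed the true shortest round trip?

The nearest-neighbour route is 2 miles longer than optimal.

Base: S=1, Z=4, Y=7, T=10 ⇒ S
S: Z=5, Y=8, T=9 ⇒ Z
Z: Y=9, T=14 ⇒ Y
Y: T=13 ⇒ T
NN route Base → S → Z → Y → T → Base costs 38.
Optimal: Base → S → T → Y → Z → Base costs 36 (by enumerating all 12 distinct tours).
Excess = 38 − 36 = 2.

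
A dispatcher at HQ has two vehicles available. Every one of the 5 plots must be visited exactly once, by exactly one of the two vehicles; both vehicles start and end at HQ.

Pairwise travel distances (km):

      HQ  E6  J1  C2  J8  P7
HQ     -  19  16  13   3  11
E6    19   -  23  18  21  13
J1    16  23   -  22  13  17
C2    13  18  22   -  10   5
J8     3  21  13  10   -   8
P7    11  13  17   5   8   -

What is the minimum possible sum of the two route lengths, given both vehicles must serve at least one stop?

Check every non-empty split of the stops between the two vehicles; for each half take its own optimal tour:
  {E6} + {J1, C2, J8, P7}: 38 + 51 = 89
  {J1} + {E6, C2, J8, P7}: 32 + 50 = 82
  {E6, J1} + {C2, J8, P7}: 58 + 29 = 87
  {C2} + {E6, J1, J8, P7}: 26 + 63 = 89
  {E6, C2} + {J1, J8, P7}: 50 + 44 = 94
  {J1, C2} + {E6, J8, P7}: 51 + 43 = 94
  … (15 splits in total)
  {J8} + {E6, J1, C2, P7}: 6 + 70 = 76  ← best
Best: vehicle 1 HQ → J8 → HQ = 6; vehicle 2 HQ → J1 → E6 → P7 → C2 → HQ = 70; combined 76.

76 km — the smallest possible combined total.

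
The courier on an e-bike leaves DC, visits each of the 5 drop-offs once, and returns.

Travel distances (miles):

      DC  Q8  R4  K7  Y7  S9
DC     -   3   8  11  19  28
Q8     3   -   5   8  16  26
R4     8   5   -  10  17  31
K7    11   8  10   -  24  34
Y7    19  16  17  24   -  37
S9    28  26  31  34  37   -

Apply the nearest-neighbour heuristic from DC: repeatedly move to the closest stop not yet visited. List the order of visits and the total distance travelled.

From DC: distances to unvisited — Q8=3, R4=8, K7=11, Y7=19, S9=28. Nearest is Q8 (3).
From Q8: distances to unvisited — R4=5, K7=8, Y7=16, S9=26. Nearest is R4 (5).
From R4: distances to unvisited — K7=10, Y7=17, S9=31. Nearest is K7 (10).
From K7: distances to unvisited — Y7=24, S9=34. Nearest is Y7 (24).
From Y7: distances to unvisited — S9=37. Nearest is S9 (37).
Return S9→DC: 28.
Total = 3 + 5 + 10 + 24 + 37 + 28 = 107.

Total distance 107 miles via the nearest-neighbour route DC → Q8 → R4 → K7 → Y7 → S9 → DC.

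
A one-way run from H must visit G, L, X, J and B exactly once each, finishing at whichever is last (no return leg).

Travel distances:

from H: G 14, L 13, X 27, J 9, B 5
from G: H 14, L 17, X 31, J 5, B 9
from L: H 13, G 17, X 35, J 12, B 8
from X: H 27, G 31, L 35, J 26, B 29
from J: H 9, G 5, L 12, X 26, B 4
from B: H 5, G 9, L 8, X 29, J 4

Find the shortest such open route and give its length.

There are 5! = 120 possible orderings.
H→G→L→X→J→B: 14+17+35+26+4 = 96
H→G→L→X→B→J: 14+17+35+29+4 = 99
H→G→L→J→X→B: 14+17+12+26+29 = 98
H→G→L→J→B→X: 14+17+12+4+29 = 76
H→G→L→B→X→J: 14+17+8+29+26 = 94
H→G→L→B→J→X: 14+17+8+4+26 = 69
H→G→X→L→J→B: 14+31+35+12+4 = 96
H→G→X→L→B→J: 14+31+35+8+4 = 92
H→G→X→J→L→B: 14+31+26+12+8 = 91
H→G→X→J→B→L: 14+31+26+4+8 = 83
H→G→X→B→L→J: 14+31+29+8+12 = 94
H→G→X→B→J→L: 14+31+29+4+12 = 90
H→G→J→L→X→B: 14+5+12+35+29 = 95
H→G→J→L→B→X: 14+5+12+8+29 = 68
… (106 more)
H→L→B→G→J→X: 13+8+9+5+26 = 61  ← best
The minimum is 61.
One shortest path: H → L → B → G → J → X.

61 — the minimum one-way total.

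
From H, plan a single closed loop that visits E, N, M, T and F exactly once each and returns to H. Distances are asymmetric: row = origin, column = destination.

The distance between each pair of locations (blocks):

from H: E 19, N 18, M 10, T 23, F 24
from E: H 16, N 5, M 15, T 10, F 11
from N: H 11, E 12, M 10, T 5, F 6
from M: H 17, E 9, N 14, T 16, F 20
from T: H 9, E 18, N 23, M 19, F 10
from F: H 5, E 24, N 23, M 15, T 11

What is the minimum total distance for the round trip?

H - E - N - M - T - F - H: 19+5+10+16+10+5 = 65
H - E - N - M - F - T - H: 19+5+10+20+11+9 = 74
H - E - N - T - M - F - H: 19+5+5+19+20+5 = 73
H - E - N - T - F - M - H: 19+5+5+10+15+17 = 71
H - E - N - F - M - T - H: 19+5+6+15+16+9 = 70
H - E - N - F - T - M - H: 19+5+6+11+19+17 = 77
H - E - M - N - T - F - H: 19+15+14+5+10+5 = 68
H - E - M - N - F - T - H: 19+15+14+6+11+9 = 74
H - E - M - T - N - F - H: 19+15+16+23+6+5 = 84
H - E - M - T - F - N - H: 19+15+16+10+23+11 = 94
H - E - M - F - N - T - H: 19+15+20+23+5+9 = 91
H - E - M - F - T - N - H: 19+15+20+11+23+11 = 99
H - E - T - N - M - F - H: 19+10+23+10+20+5 = 87
H - E - T - N - F - M - H: 19+10+23+6+15+17 = 90
… (106 more)
H - M - E - N - T - F - H: 10+9+5+5+10+5 = 44  ← best
The minimum is 44.
One optimal route: H → M → E → N → T → F → H.

Minimum total distance: 44 blocks.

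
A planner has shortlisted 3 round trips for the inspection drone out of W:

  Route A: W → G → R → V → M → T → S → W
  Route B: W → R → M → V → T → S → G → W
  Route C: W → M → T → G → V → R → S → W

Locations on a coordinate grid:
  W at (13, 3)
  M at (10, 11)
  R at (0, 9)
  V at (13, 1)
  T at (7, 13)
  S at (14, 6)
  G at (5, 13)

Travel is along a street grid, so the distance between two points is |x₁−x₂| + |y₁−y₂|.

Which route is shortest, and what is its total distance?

80 — Route C is the shortest.

Route A: 18 + 9 + 21 + 13 + 5 + 14 + 4 = 84
Route B: 19 + 12 + 13 + 18 + 14 + 16 + 18 = 110
Route C: 11 + 5 + 2 + 20 + 21 + 17 + 4 = 80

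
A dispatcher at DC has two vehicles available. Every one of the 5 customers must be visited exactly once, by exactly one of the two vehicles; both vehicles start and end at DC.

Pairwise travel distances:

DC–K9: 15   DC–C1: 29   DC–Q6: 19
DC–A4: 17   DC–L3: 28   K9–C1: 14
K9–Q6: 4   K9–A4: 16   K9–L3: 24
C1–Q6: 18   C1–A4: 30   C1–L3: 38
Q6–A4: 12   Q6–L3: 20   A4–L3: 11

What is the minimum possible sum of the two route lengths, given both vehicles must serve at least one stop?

Check every non-empty split of the stops between the two vehicles; for each half take its own optimal tour:
  {K9} + {C1, Q6, A4, L3}: 30 + 95 = 125
  {C1} + {K9, Q6, A4, L3}: 58 + 67 = 125
  {K9, C1} + {Q6, A4, L3}: 58 + 67 = 125
  {Q6} + {K9, C1, A4, L3}: 38 + 95 = 133
  {K9, Q6} + {C1, A4, L3}: 38 + 95 = 133
  {C1, Q6} + {K9, A4, L3}: 66 + 67 = 133
  … (15 splits in total)
  {K9, C1, Q6} + {A4, L3}: 66 + 56 = 122  ← best
Best: vehicle 1 DC → K9 → C1 → Q6 → DC = 66; vehicle 2 DC → A4 → L3 → DC = 56; combined 122.

Minimum combined distance: 122.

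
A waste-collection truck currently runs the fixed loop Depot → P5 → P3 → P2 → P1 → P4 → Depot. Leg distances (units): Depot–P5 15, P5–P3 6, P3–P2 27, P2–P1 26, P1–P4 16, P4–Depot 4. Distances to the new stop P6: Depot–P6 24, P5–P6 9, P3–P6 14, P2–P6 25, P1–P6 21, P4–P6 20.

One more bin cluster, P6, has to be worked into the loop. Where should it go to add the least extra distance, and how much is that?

Insertion cost between consecutive stops i–j is d(i,P6) + d(P6,j) − d(i,j):
  between Depot and P5: 24 + 9 − 15 = 18
  between P5 and P3: 9 + 14 − 6 = 17
  between P3 and P2: 14 + 25 − 27 = 12
  between P2 and P1: 25 + 21 − 26 = 20
  between P1 and P4: 21 + 20 − 16 = 25
  between P4 and Depot: 20 + 24 − 4 = 40
Cheapest insertion is between P3 and P2, adding 12.
New total = 94 + 12 = 106.

+12 — insert P6 between P3 and P2.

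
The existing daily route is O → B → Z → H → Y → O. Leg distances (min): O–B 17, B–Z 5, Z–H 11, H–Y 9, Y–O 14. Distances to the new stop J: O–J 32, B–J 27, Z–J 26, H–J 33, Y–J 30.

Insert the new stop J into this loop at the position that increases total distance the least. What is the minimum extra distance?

Insertion cost between consecutive stops i–j is d(i,J) + d(J,j) − d(i,j):
  between O and B: 32 + 27 − 17 = 42
  between B and Z: 27 + 26 − 5 = 48
  between Z and H: 26 + 33 − 11 = 48
  between H and Y: 33 + 30 − 9 = 54
  between Y and O: 30 + 32 − 14 = 48
Cheapest insertion is between O and B, adding 42.
New total = 56 + 42 = 98.

Minimum extra distance: 42 min, inserting J between O and B.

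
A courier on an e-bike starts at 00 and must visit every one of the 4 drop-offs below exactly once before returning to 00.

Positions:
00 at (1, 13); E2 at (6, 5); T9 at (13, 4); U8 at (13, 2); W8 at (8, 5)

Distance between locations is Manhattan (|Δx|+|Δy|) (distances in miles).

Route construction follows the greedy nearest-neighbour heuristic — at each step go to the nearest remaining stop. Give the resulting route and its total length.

Total distance 46 miles via the nearest-neighbour route 00 → E2 → W8 → T9 → U8 → 00.

From 00: distances to unvisited — E2=13, W8=15, T9=21, U8=23. Nearest is E2 (13).
From E2: distances to unvisited — W8=2, T9=8, U8=10. Nearest is W8 (2).
From W8: distances to unvisited — T9=6, U8=8. Nearest is T9 (6).
From T9: distances to unvisited — U8=2. Nearest is U8 (2).
Return U8→00: 23.
Total = 13 + 2 + 6 + 2 + 23 = 46.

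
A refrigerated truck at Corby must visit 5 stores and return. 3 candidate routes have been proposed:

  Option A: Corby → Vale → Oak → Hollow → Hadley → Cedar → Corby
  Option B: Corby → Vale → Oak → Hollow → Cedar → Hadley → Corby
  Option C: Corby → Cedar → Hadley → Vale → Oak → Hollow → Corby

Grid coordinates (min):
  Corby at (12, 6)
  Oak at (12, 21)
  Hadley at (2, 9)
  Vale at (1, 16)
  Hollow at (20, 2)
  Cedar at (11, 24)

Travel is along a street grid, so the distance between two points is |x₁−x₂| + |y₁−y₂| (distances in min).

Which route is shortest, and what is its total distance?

Option A: 21 + 16 + 27 + 25 + 24 + 19 = 132
Option B: 21 + 16 + 27 + 31 + 24 + 13 = 132
Option C: 19 + 24 + 8 + 16 + 27 + 12 = 106

106 min — Option C is the shortest.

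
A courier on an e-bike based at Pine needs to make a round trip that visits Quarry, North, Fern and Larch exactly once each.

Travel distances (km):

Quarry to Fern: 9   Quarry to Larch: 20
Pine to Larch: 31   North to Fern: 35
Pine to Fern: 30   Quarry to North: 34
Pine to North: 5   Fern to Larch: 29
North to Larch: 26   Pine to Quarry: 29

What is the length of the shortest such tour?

With 4 stops there are 4!/2 = 12 distinct round trips (a route and its reverse cost the same).
Pine → Quarry → North → Fern → Larch → Pine: 29+34+35+29+31 = 158
Pine → Quarry → North → Larch → Fern → Pine: 29+34+26+29+30 = 148
Pine → Quarry → Fern → North → Larch → Pine: 29+9+35+26+31 = 130
Pine → Quarry → Fern → Larch → North → Pine: 29+9+29+26+5 = 98
Pine → Quarry → Larch → North → Fern → Pine: 29+20+26+35+30 = 140
Pine → Quarry → Larch → Fern → North → Pine: 29+20+29+35+5 = 118
Pine → North → Quarry → Fern → Larch → Pine: 5+34+9+29+31 = 108
Pine → North → Quarry → Larch → Fern → Pine: 5+34+20+29+30 = 118
Pine → North → Fern → Quarry → Larch → Pine: 5+35+9+20+31 = 100
Pine → North → Larch → Quarry → Fern → Pine: 5+26+20+9+30 = 90
Pine → Fern → Quarry → North → Larch → Pine: 30+9+34+26+31 = 130
Pine → Fern → North → Quarry → Larch → Pine: 30+35+34+20+31 = 150
The minimum is 90.
One optimal route: Pine → North → Larch → Quarry → Fern → Pine (or its reverse).

90 km — the shortest possible round trip.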